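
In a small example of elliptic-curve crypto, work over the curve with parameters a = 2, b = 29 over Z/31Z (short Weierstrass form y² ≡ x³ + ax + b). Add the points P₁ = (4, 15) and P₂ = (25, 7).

(4, 15) + (25, 7). λ = (7 - 15)/(25 - 4) ≡ 23/21 mod 31. 21⁻¹ ≡ 3 (mod 31), so λ ≡ 7.
  x = λ² - 4 - 25 = 49 - 29 ≡ 20; y = λ·(4 - 20) - 15 ≡ 28. → (20, 28)

(20, 28)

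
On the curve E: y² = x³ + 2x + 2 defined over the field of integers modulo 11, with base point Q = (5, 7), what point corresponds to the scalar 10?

Repeated addition: build up to 10Q.
2Q: tangent at (5, 7): λ = (3·5² + 2)/(2·7) ≡ 0/3. 3⁻¹ ≡ 4 (mod 11) since 3·4 = 12 ≡ 1, so λ ≡ 0·4 ≡ 0.
  x = λ² - 5 - 5 = 0 - 10 ≡ 1; y = λ·(5 - 1) - 7 ≡ 4. → (1, 4)
3Q: (1, 4) + (5, 7). λ = (7 - 4)/(5 - 1) ≡ 3/4 mod 11. 4⁻¹ ≡ 3 (mod 11), so λ ≡ 9.
  x = λ² - 1 - 5 = 81 - 6 ≡ 9; y = λ·(1 - 9) - 4 ≡ 1. → (9, 1)
4Q: (9, 1) + (5, 7). λ = (7 - 1)/(5 - 9) ≡ 6/7 mod 11. 7⁻¹ ≡ 8 (mod 11) since 7·8 = 56 ≡ 1, so λ ≡ 4.
  x = λ² - 9 - 5 = 16 - 14 ≡ 2; y = λ·(9 - 2) - 1 ≡ 5. → (2, 5)
5Q: (2, 5) + (5, 7). λ = (7 - 5)/(5 - 2) ≡ 2/3 mod 11. 3⁻¹ ≡ 4 (mod 11), so λ ≡ 8.
  x = λ² - 2 - 5 = 64 - 7 ≡ 2; y = λ·(2 - 2) - 5 ≡ 6. → (2, 6)
6Q: (2, 6) + (5, 7). λ = (7 - 6)/(5 - 2) ≡ 1/3 mod 11. 3⁻¹ ≡ 4 (mod 11), so λ ≡ 4.
  x = λ² - 2 - 5 = 16 - 7 ≡ 9; y = λ·(2 - 9) - 6 ≡ 10. → (9, 10)
7Q: (9, 10) + (5, 7). λ = (7 - 10)/(5 - 9) ≡ 8/7 mod 11. 7⁻¹ ≡ 8 (mod 11), so λ ≡ 9.
  x = λ² - 9 - 5 = 81 - 14 ≡ 1; y = λ·(9 - 1) - 10 ≡ 7. → (1, 7)
8Q: (1, 7) + (5, 7). λ = (7 - 7)/(5 - 1) ≡ 0/4 mod 11. 4⁻¹ ≡ 3 (mod 11), so λ ≡ 0.
  x = λ² - 1 - 5 = 0 - 6 ≡ 5; y = λ·(1 - 5) - 7 ≡ 4. → (5, 4)
9Q: (5, 4) + (5, 7): same x and y₁ ≡ -y₂, so the sum is the point at infinity.
10Q: the point at infinity + (5, 7) = (5, 7) (identity).

(5, 7)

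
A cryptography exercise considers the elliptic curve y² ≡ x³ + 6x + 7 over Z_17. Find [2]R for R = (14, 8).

tangent at (14, 8): λ = (3·14² + 6)/(2·8) ≡ 16/16. 16⁻¹ ≡ 16 (mod 17), so λ ≡ 16·16 ≡ 1.
  x = λ² - 14 - 14 = 1 - 28 ≡ 7; y = λ·(14 - 7) - 8 ≡ 16. → (7, 16)

(7, 16)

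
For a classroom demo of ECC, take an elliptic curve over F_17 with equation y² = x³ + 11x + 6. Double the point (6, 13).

tangent at (6, 13): λ = (3·6² + 11)/(2·13) ≡ 0/9. 9⁻¹ ≡ 2 (mod 17), so λ ≡ 0·2 ≡ 0.
  x = λ² - 6 - 6 = 0 - 12 ≡ 5; y = λ·(6 - 5) - 13 ≡ 4. → (5, 4)

(5, 4)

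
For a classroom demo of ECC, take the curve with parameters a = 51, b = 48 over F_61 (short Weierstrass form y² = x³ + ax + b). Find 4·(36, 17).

(41, 42)

Write G = (36, 17).
Repeated addition: build up to 4G.
2G: tangent at (36, 17): λ = (3·36² + 51)/(2·17) ≡ 35/34. 34⁻¹ ≡ 9 (mod 61), so λ ≡ 35·9 ≡ 10.
  x = λ² - 36 - 36 = 100 - 72 ≡ 28; y = λ·(36 - 28) - 17 ≡ 2. → (28, 2)
3G: (28, 2) + (36, 17). λ = (17 - 2)/(36 - 28) ≡ 15/8 mod 61. 8⁻¹ ≡ 23 (mod 61), so λ ≡ 40.
  x = λ² - 28 - 36 = 1600 - 64 ≡ 11; y = λ·(28 - 11) - 2 ≡ 7. → (11, 7)
4G: (11, 7) + (36, 17). λ = (17 - 7)/(36 - 11) ≡ 10/25 mod 61. 25⁻¹ ≡ 22 (mod 61), so λ ≡ 37.
  x = λ² - 11 - 36 = 1369 - 47 ≡ 41; y = λ·(11 - 41) - 7 ≡ 42. → (41, 42)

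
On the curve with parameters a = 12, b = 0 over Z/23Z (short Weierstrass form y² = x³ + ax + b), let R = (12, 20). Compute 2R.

(1, 17)

tangent at (12, 20): λ = (3·12² + 12)/(2·20) ≡ 7/17. 17⁻¹ ≡ 19 (mod 23) since 17·19 = 323 ≡ 1, so λ ≡ 7·19 ≡ 18.
  x = λ² - 12 - 12 = 324 - 24 ≡ 1; y = λ·(12 - 1) - 20 ≡ 17. → (1, 17)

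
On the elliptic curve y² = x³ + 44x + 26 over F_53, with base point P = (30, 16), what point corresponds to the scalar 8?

Double-and-add on 8 = (1000)₂. Start with P = (30, 16) for the leading 1-bit.
double: tangent at (30, 16): λ = (3·30² + 44)/(2·16) ≡ 41/32. 32⁻¹ ≡ 5 (mod 53), so λ ≡ 41·5 ≡ 46.
  x = λ² - 30 - 30 = 2116 - 60 ≡ 42; y = λ·(30 - 42) - 16 ≡ 15. → (42, 15)
double: tangent at (42, 15): λ = (3·42² + 44)/(2·15) ≡ 36/30. 30⁻¹ ≡ 23 (mod 53), so λ ≡ 36·23 ≡ 33.
  x = λ² - 42 - 42 = 1089 - 84 ≡ 51; y = λ·(42 - 51) - 15 ≡ 6. → (51, 6)
double: tangent at (51, 6): λ = (3·51² + 44)/(2·6) ≡ 3/12. 12⁻¹ ≡ 31 (mod 53), so λ ≡ 3·31 ≡ 40.
  x = λ² - 51 - 51 = 1600 - 102 ≡ 14; y = λ·(51 - 14) - 6 ≡ 43. → (14, 43)

(14, 43)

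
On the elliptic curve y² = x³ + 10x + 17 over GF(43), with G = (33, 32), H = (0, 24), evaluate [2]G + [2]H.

First 2G:
Repeated addition: build up to 2G.
2G: tangent at (33, 32): λ = (3·33² + 10)/(2·32) ≡ 9/21. 21⁻¹ ≡ 41 (mod 43), so λ ≡ 9·41 ≡ 25.
  x = λ² - 33 - 33 = 625 - 66 ≡ 0; y = λ·(33 - 0) - 32 ≡ 19. → (0, 19)
2G = (0, 19).
Next 2H:
Repeated addition: build up to 2H.
2H: tangent at (0, 24): λ = (3·0² + 10)/(2·24) ≡ 10/5. 5⁻¹ ≡ 26 (mod 43), so λ ≡ 10·26 ≡ 2.
  x = λ² - 0 - 0 = 4 - 0 ≡ 4; y = λ·(0 - 4) - 24 ≡ 11. → (4, 11)
2H = (4, 11).
Finally 2G + 2H:
(0, 19) + (4, 11). λ = (11 - 19)/(4 - 0) ≡ 35/4 mod 43. 4⁻¹ ≡ 11 (mod 43) since 4·11 = 44 ≡ 1, so λ ≡ 41.
  x = λ² - 0 - 4 = 1681 - 4 ≡ 0; y = λ·(0 - 0) - 19 ≡ 24. → (0, 24)

(0, 24)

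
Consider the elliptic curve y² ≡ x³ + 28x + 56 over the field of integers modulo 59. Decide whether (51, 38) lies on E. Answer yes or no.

yes

y² = 38² ≡ 28; x³ + 28x + 56 = 134135 ≡ 28 (mod 59). 28 = 28.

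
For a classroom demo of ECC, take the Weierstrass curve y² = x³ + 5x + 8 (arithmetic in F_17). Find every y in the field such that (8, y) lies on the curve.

4, 13

x³ + 5x + 8 = 560 ≡ 16 (mod 17).
Square roots of 16 mod 17: 4 and 13 (since 4² = 16 ≡ 16).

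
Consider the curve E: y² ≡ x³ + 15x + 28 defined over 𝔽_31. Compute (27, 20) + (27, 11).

O

The two points share x = 27 and their y-coordinates satisfy 20 + 11 ≡ 0 (mod 31), so they are inverses. Their sum is O.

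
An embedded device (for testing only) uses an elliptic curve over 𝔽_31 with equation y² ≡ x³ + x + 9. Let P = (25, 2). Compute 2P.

(28, 17)

tangent at (25, 2): λ = (3·25² + 1)/(2·2) ≡ 16/4. 4⁻¹ ≡ 8 (mod 31) since 4·8 = 32 ≡ 1, so λ ≡ 16·8 ≡ 4.
  x = λ² - 25 - 25 = 16 - 50 ≡ 28; y = λ·(25 - 28) - 2 ≡ 17. → (28, 17)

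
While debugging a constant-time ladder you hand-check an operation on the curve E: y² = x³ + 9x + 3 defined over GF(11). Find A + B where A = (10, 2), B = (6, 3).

(4, 2)

(10, 2) + (6, 3). λ = (3 - 2)/(6 - 10) ≡ 1/7 mod 11. 7⁻¹ ≡ 8 (mod 11), so λ ≡ 8.
  x = λ² - 10 - 6 = 64 - 16 ≡ 4; y = λ·(10 - 4) - 2 ≡ 2. → (4, 2)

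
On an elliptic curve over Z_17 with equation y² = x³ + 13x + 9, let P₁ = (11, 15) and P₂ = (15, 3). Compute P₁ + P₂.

(0, 3)

(11, 15) + (15, 3). λ = (3 - 15)/(15 - 11) ≡ 5/4 mod 17. 4⁻¹ ≡ 13 (mod 17), so λ ≡ 14.
  x = λ² - 11 - 15 = 196 - 26 ≡ 0; y = λ·(11 - 0) - 15 ≡ 3. → (0, 3)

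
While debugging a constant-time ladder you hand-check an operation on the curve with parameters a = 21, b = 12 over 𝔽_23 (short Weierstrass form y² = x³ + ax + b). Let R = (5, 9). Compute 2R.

(21, 13)

tangent at (5, 9): λ = (3·5² + 21)/(2·9) ≡ 4/18. 18⁻¹ ≡ 9 (mod 23), so λ ≡ 4·9 ≡ 13.
  x = λ² - 5 - 5 = 169 - 10 ≡ 21; y = λ·(5 - 21) - 9 ≡ 13. → (21, 13)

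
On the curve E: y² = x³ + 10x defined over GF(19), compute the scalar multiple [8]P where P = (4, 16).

Repeated addition: build up to 8P.
2P: tangent at (4, 16): λ = (3·4² + 10)/(2·16) ≡ 1/13. 13⁻¹ ≡ 3 (mod 19) since 13·3 = 39 ≡ 1, so λ ≡ 1·3 ≡ 3.
  x = λ² - 4 - 4 = 9 - 8 ≡ 1; y = λ·(4 - 1) - 16 ≡ 12. → (1, 12)
3P: (1, 12) + (4, 16). λ = (16 - 12)/(4 - 1) ≡ 4/3 mod 19. 3⁻¹ ≡ 13 (mod 19), so λ ≡ 14.
  x = λ² - 1 - 4 = 196 - 5 ≡ 1; y = λ·(1 - 1) - 12 ≡ 7. → (1, 7)
4P: (1, 7) + (4, 16). λ = (16 - 7)/(4 - 1) ≡ 9/3 mod 19. 3⁻¹ ≡ 13 (mod 19), so λ ≡ 3.
  x = λ² - 1 - 4 = 9 - 5 ≡ 4; y = λ·(1 - 4) - 7 ≡ 3. → (4, 3)
5P: (4, 3) + (4, 16): same x and y₁ ≡ -y₂, so the sum is the point at infinity.
6P: the point at infinity + (4, 16) = (4, 16) (identity).
7P: tangent at (4, 16): λ = (3·4² + 10)/(2·16) ≡ 1/13. 13⁻¹ ≡ 3 (mod 19) since 13·3 = 39 ≡ 1, so λ ≡ 1·3 ≡ 3.
  x = λ² - 4 - 4 = 9 - 8 ≡ 1; y = λ·(4 - 1) - 16 ≡ 12. → (1, 12)
8P: (1, 12) + (4, 16). λ = (16 - 12)/(4 - 1) ≡ 4/3 mod 19. 3⁻¹ ≡ 13 (mod 19), so λ ≡ 14.
  x = λ² - 1 - 4 = 196 - 5 ≡ 1; y = λ·(1 - 1) - 12 ≡ 7. → (1, 7)

(1, 7)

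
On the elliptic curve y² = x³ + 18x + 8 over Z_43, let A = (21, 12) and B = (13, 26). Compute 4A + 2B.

(2, 40)

First 4A:
Repeated addition: build up to 4A.
2A: tangent at (21, 12): λ = (3·21² + 18)/(2·12) ≡ 8/24. 24⁻¹ ≡ 9 (mod 43), so λ ≡ 8·9 ≡ 29.
  x = λ² - 21 - 21 = 841 - 42 ≡ 25; y = λ·(21 - 25) - 12 ≡ 1. → (25, 1)
3A: (25, 1) + (21, 12). λ = (12 - 1)/(21 - 25) ≡ 11/39 mod 43. 39⁻¹ ≡ 32 (mod 43), so λ ≡ 8.
  x = λ² - 25 - 21 = 64 - 46 ≡ 18; y = λ·(25 - 18) - 1 ≡ 12. → (18, 12)
4A: (18, 12) + (21, 12). λ = (12 - 12)/(21 - 18) ≡ 0/3 mod 43. 3⁻¹ ≡ 29 (mod 43), so λ ≡ 0.
  x = λ² - 18 - 21 = 0 - 39 ≡ 4; y = λ·(18 - 4) - 12 ≡ 31. → (4, 31)
4A = (4, 31).
Next 2B:
Repeated addition: build up to 2B.
2B: tangent at (13, 26): λ = (3·13² + 18)/(2·26) ≡ 9/9. 9⁻¹ ≡ 24 (mod 43), so λ ≡ 9·24 ≡ 1.
  x = λ² - 13 - 13 = 1 - 26 ≡ 18; y = λ·(13 - 18) - 26 ≡ 12. → (18, 12)
2B = (18, 12).
Finally 4A + 2B:
(4, 31) + (18, 12). λ = (12 - 31)/(18 - 4) ≡ 24/14 mod 43. 14⁻¹ ≡ 40 (mod 43), so λ ≡ 14.
  x = λ² - 4 - 18 = 196 - 22 ≡ 2; y = λ·(4 - 2) - 31 ≡ 40. → (2, 40)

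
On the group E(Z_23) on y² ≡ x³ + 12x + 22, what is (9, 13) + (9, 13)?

(8, 3)

tangent at (9, 13): λ = (3·9² + 12)/(2·13) ≡ 2/3. 3⁻¹ ≡ 8 (mod 23) since 3·8 = 24 ≡ 1, so λ ≡ 2·8 ≡ 16.
  x = λ² - 9 - 9 = 256 - 18 ≡ 8; y = λ·(9 - 8) - 13 ≡ 3. → (8, 3)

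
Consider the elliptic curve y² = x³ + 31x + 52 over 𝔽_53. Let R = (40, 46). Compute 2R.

(22, 27)

tangent at (40, 46): λ = (3·40² + 31)/(2·46) ≡ 8/39. 39⁻¹ ≡ 34 (mod 53) since 39·34 = 1326 ≡ 1, so λ ≡ 8·34 ≡ 7.
  x = λ² - 40 - 40 = 49 - 80 ≡ 22; y = λ·(40 - 22) - 46 ≡ 27. → (22, 27)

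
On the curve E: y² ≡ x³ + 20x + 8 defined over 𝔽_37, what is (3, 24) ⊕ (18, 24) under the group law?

(3, 24) + (18, 24). λ = (24 - 24)/(18 - 3) ≡ 0/15 mod 37. 15⁻¹ ≡ 5 (mod 37), so λ ≡ 0.
  x = λ² - 3 - 18 = 0 - 21 ≡ 16; y = λ·(3 - 16) - 24 ≡ 13. → (16, 13)

(16, 13)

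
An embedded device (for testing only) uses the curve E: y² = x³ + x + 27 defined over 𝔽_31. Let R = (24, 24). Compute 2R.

(22, 8)

tangent at (24, 24): λ = (3·24² + 1)/(2·24) ≡ 24/17. 17⁻¹ ≡ 11 (mod 31), so λ ≡ 24·11 ≡ 16.
  x = λ² - 24 - 24 = 256 - 48 ≡ 22; y = λ·(24 - 22) - 24 ≡ 8. → (22, 8)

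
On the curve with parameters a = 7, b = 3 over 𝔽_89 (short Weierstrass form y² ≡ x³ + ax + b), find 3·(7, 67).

Write G = (7, 67).
Repeated addition: build up to 3G.
2G: tangent at (7, 67): λ = (3·7² + 7)/(2·67) ≡ 65/45. 45⁻¹ ≡ 2 (mod 89), so λ ≡ 65·2 ≡ 41.
  x = λ² - 7 - 7 = 1681 - 14 ≡ 65; y = λ·(7 - 65) - 67 ≡ 47. → (65, 47)
3G: (65, 47) + (7, 67). λ = (67 - 47)/(7 - 65) ≡ 20/31 mod 89. 31⁻¹ ≡ 23 (mod 89), so λ ≡ 15.
  x = λ² - 65 - 7 = 225 - 72 ≡ 64; y = λ·(65 - 64) - 47 ≡ 57. → (64, 57)

(64, 57)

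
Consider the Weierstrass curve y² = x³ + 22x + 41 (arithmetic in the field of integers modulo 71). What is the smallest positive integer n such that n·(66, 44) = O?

9

2P: tangent at (66, 44): λ = (3·66² + 22)/(2·44) ≡ 26/17. 17⁻¹ ≡ 46 (mod 71) since 17·46 = 782 ≡ 1, so λ ≡ 26·46 ≡ 60.
  x = λ² - 66 - 66 = 3600 - 132 ≡ 60; y = λ·(66 - 60) - 44 ≡ 32. → (60, 32)
3P: (60, 32) + (66, 44). λ = (44 - 32)/(66 - 60) ≡ 12/6 mod 71. 6⁻¹ ≡ 12 (mod 71), so λ ≡ 2.
  x = λ² - 60 - 66 = 4 - 126 ≡ 20; y = λ·(60 - 20) - 32 ≡ 48. → (20, 48)
4P: (20, 48) + (66, 44). λ = (44 - 48)/(66 - 20) ≡ 67/46 mod 71. 46⁻¹ ≡ 17 (mod 71), so λ ≡ 3.
  x = λ² - 20 - 66 = 9 - 86 ≡ 65; y = λ·(20 - 65) - 48 ≡ 30. → (65, 30)
5P: (65, 30) + (66, 44). λ = (44 - 30)/(66 - 65) ≡ 14/1 mod 71. 1⁻¹ ≡ 1 (mod 71) since 1·1 = 1 ≡ 1, so λ ≡ 14.
  x = λ² - 65 - 66 = 196 - 131 ≡ 65; y = λ·(65 - 65) - 30 ≡ 41. → (65, 41)
6P: (65, 41) + (66, 44). λ = (44 - 41)/(66 - 65) ≡ 3/1 mod 71. 1⁻¹ ≡ 1 (mod 71), so λ ≡ 3.
  x = λ² - 65 - 66 = 9 - 131 ≡ 20; y = λ·(65 - 20) - 41 ≡ 23. → (20, 23)
7P: (20, 23) + (66, 44). λ = (44 - 23)/(66 - 20) ≡ 21/46 mod 71. 46⁻¹ ≡ 17 (mod 71) since 46·17 = 782 ≡ 1, so λ ≡ 2.
  x = λ² - 20 - 66 = 4 - 86 ≡ 60; y = λ·(20 - 60) - 23 ≡ 39. → (60, 39)
8P: (60, 39) + (66, 44). λ = (44 - 39)/(66 - 60) ≡ 5/6 mod 71. 6⁻¹ ≡ 12 (mod 71), so λ ≡ 60.
  x = λ² - 60 - 66 = 3600 - 126 ≡ 66; y = λ·(60 - 66) - 39 ≡ 27. → (66, 27)
9P: (66, 27) + (66, 44): same x and y₁ ≡ -y₂, so the sum is O.
9P = O, so the order is 9.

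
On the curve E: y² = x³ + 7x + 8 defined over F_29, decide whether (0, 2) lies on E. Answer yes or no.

no

y² = 2² ≡ 4; x³ + 7x + 8 = 8 ≡ 8 (mod 29). 4 ≠ 8.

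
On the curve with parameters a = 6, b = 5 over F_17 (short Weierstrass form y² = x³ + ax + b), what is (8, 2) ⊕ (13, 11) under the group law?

(8, 2) + (13, 11). λ = (11 - 2)/(13 - 8) ≡ 9/5 mod 17. 5⁻¹ ≡ 7 (mod 17) since 5·7 = 35 ≡ 1, so λ ≡ 12.
  x = λ² - 8 - 13 = 144 - 21 ≡ 4; y = λ·(8 - 4) - 2 ≡ 12. → (4, 12)

(4, 12)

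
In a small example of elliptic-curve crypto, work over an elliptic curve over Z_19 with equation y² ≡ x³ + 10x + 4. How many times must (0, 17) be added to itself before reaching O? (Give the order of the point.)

8

2P: tangent at (0, 17): λ = (3·0² + 10)/(2·17) ≡ 10/15. 15⁻¹ ≡ 14 (mod 19) since 15·14 = 210 ≡ 1, so λ ≡ 10·14 ≡ 7.
  x = λ² - 0 - 0 = 49 - 0 ≡ 11; y = λ·(0 - 11) - 17 ≡ 1. → (11, 1)
3P: (11, 1) + (0, 17). λ = (17 - 1)/(0 - 11) ≡ 16/8 mod 19. 8⁻¹ ≡ 12 (mod 19), so λ ≡ 2.
  x = λ² - 11 - 0 = 4 - 11 ≡ 12; y = λ·(11 - 12) - 1 ≡ 16. → (12, 16)
4P: (12, 16) + (0, 17). λ = (17 - 16)/(0 - 12) ≡ 1/7 mod 19. 7⁻¹ ≡ 11 (mod 19) since 7·11 = 77 ≡ 1, so λ ≡ 11.
  x = λ² - 12 - 0 = 121 - 12 ≡ 14; y = λ·(12 - 14) - 16 ≡ 0. → (14, 0)
5P: (14, 0) + (0, 17). λ = (17 - 0)/(0 - 14) ≡ 17/5 mod 19. 5⁻¹ ≡ 4 (mod 19) since 5·4 = 20 ≡ 1, so λ ≡ 11.
  x = λ² - 14 - 0 = 121 - 14 ≡ 12; y = λ·(14 - 12) - 0 ≡ 3. → (12, 3)
6P: (12, 3) + (0, 17). λ = (17 - 3)/(0 - 12) ≡ 14/7 mod 19. 7⁻¹ ≡ 11 (mod 19), so λ ≡ 2.
  x = λ² - 12 - 0 = 4 - 12 ≡ 11; y = λ·(12 - 11) - 3 ≡ 18. → (11, 18)
7P: (11, 18) + (0, 17). λ = (17 - 18)/(0 - 11) ≡ 18/8 mod 19. 8⁻¹ ≡ 12 (mod 19), so λ ≡ 7.
  x = λ² - 11 - 0 = 49 - 11 ≡ 0; y = λ·(11 - 0) - 18 ≡ 2. → (0, 2)
8P: (0, 2) + (0, 17): same x and y₁ ≡ -y₂, so the sum is O.
8P = O, so the order is 8.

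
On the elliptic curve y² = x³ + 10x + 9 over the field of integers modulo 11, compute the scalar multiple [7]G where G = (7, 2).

(7, 9)

Repeated addition: build up to 7G.
2G: tangent at (7, 2): λ = (3·7² + 10)/(2·2) ≡ 3/4. 4⁻¹ ≡ 3 (mod 11), so λ ≡ 3·3 ≡ 9.
  x = λ² - 7 - 7 = 81 - 14 ≡ 1; y = λ·(7 - 1) - 2 ≡ 8. → (1, 8)
3G: (1, 8) + (7, 2). λ = (2 - 8)/(7 - 1) ≡ 5/6 mod 11. 6⁻¹ ≡ 2 (mod 11) since 6·2 = 12 ≡ 1, so λ ≡ 10.
  x = λ² - 1 - 7 = 100 - 8 ≡ 4; y = λ·(1 - 4) - 8 ≡ 6. → (4, 6)
4G: (4, 6) + (7, 2). λ = (2 - 6)/(7 - 4) ≡ 7/3 mod 11. 3⁻¹ ≡ 4 (mod 11), so λ ≡ 6.
  x = λ² - 4 - 7 = 36 - 11 ≡ 3; y = λ·(4 - 3) - 6 ≡ 0. → (3, 0)
5G: (3, 0) + (7, 2). λ = (2 - 0)/(7 - 3) ≡ 2/4 mod 11. 4⁻¹ ≡ 3 (mod 11), so λ ≡ 6.
  x = λ² - 3 - 7 = 36 - 10 ≡ 4; y = λ·(3 - 4) - 0 ≡ 5. → (4, 5)
6G: (4, 5) + (7, 2). λ = (2 - 5)/(7 - 4) ≡ 8/3 mod 11. 3⁻¹ ≡ 4 (mod 11), so λ ≡ 10.
  x = λ² - 4 - 7 = 100 - 11 ≡ 1; y = λ·(4 - 1) - 5 ≡ 3. → (1, 3)
7G: (1, 3) + (7, 2). λ = (2 - 3)/(7 - 1) ≡ 10/6 mod 11. 6⁻¹ ≡ 2 (mod 11) since 6·2 = 12 ≡ 1, so λ ≡ 9.
  x = λ² - 1 - 7 = 81 - 8 ≡ 7; y = λ·(1 - 7) - 3 ≡ 9. → (7, 9)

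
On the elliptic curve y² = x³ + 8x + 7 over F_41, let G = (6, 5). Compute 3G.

Repeated addition: build up to 3G.
2G: tangent at (6, 5): λ = (3·6² + 8)/(2·5) ≡ 34/10. 10⁻¹ ≡ 37 (mod 41) since 10·37 = 370 ≡ 1, so λ ≡ 34·37 ≡ 28.
  x = λ² - 6 - 6 = 784 - 12 ≡ 34; y = λ·(6 - 34) - 5 ≡ 31. → (34, 31)
3G: (34, 31) + (6, 5). λ = (5 - 31)/(6 - 34) ≡ 15/13 mod 41. 13⁻¹ ≡ 19 (mod 41) since 13·19 = 247 ≡ 1, so λ ≡ 39.
  x = λ² - 34 - 6 = 1521 - 40 ≡ 5; y = λ·(34 - 5) - 31 ≡ 34. → (5, 34)

(5, 34)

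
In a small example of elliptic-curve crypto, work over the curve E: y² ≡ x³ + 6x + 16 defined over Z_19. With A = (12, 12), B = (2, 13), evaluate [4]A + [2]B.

(11, 8)

First 4A:
Repeated addition: build up to 4A.
2A: tangent at (12, 12): λ = (3·12² + 6)/(2·12) ≡ 1/5. 5⁻¹ ≡ 4 (mod 19), so λ ≡ 1·4 ≡ 4.
  x = λ² - 12 - 12 = 16 - 24 ≡ 11; y = λ·(12 - 11) - 12 ≡ 11. → (11, 11)
3A: (11, 11) + (12, 12). λ = (12 - 11)/(12 - 11) ≡ 1/1 mod 19. 1⁻¹ ≡ 1 (mod 19) since 1·1 = 1 ≡ 1, so λ ≡ 1.
  x = λ² - 11 - 12 = 1 - 23 ≡ 16; y = λ·(11 - 16) - 11 ≡ 3. → (16, 3)
4A: (16, 3) + (12, 12). λ = (12 - 3)/(12 - 16) ≡ 9/15 mod 19. 15⁻¹ ≡ 14 (mod 19), so λ ≡ 12.
  x = λ² - 16 - 12 = 144 - 28 ≡ 2; y = λ·(16 - 2) - 3 ≡ 13. → (2, 13)
4A = (2, 13).
Next 2B:
Repeated addition: build up to 2B.
2B: tangent at (2, 13): λ = (3·2² + 6)/(2·13) ≡ 18/7. 7⁻¹ ≡ 11 (mod 19), so λ ≡ 18·11 ≡ 8.
  x = λ² - 2 - 2 = 64 - 4 ≡ 3; y = λ·(2 - 3) - 13 ≡ 17. → (3, 17)
2B = (3, 17).
Finally 4A + 2B:
(2, 13) + (3, 17). λ = (17 - 13)/(3 - 2) ≡ 4/1 mod 19. 1⁻¹ ≡ 1 (mod 19), so λ ≡ 4.
  x = λ² - 2 - 3 = 16 - 5 ≡ 11; y = λ·(2 - 11) - 13 ≡ 8. → (11, 8)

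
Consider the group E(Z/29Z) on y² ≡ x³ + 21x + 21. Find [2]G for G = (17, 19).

(28, 17)

tangent at (17, 19): λ = (3·17² + 21)/(2·19) ≡ 18/9. 9⁻¹ ≡ 13 (mod 29), so λ ≡ 18·13 ≡ 2.
  x = λ² - 17 - 17 = 4 - 34 ≡ 28; y = λ·(17 - 28) - 19 ≡ 17. → (28, 17)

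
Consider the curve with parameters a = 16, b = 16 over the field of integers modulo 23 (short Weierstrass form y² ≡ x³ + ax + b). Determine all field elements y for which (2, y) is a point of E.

x³ + 16x + 16 = 56 ≡ 10 (mod 23).
10 is a non-residue mod 23; no y exists.

none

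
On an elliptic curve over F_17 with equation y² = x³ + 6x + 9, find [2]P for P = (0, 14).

(1, 4)

tangent at (0, 14): λ = (3·0² + 6)/(2·14) ≡ 6/11. 11⁻¹ ≡ 14 (mod 17) since 11·14 = 154 ≡ 1, so λ ≡ 6·14 ≡ 16.
  x = λ² - 0 - 0 = 256 - 0 ≡ 1; y = λ·(0 - 1) - 14 ≡ 4. → (1, 4)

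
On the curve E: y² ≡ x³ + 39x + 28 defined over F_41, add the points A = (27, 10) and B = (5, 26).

(27, 10) + (5, 26). λ = (26 - 10)/(5 - 27) ≡ 16/19 mod 41. 19⁻¹ ≡ 13 (mod 41), so λ ≡ 3.
  x = λ² - 27 - 5 = 9 - 32 ≡ 18; y = λ·(27 - 18) - 10 ≡ 17. → (18, 17)

(18, 17)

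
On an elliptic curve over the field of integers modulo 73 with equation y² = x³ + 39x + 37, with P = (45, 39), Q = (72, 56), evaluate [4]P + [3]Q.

(3, 53)

First 4P:
Repeated addition: build up to 4P.
2P: tangent at (45, 39): λ = (3·45² + 39)/(2·39) ≡ 55/5. 5⁻¹ ≡ 44 (mod 73) since 5·44 = 220 ≡ 1, so λ ≡ 55·44 ≡ 11.
  x = λ² - 45 - 45 = 121 - 90 ≡ 31; y = λ·(45 - 31) - 39 ≡ 42. → (31, 42)
3P: (31, 42) + (45, 39). λ = (39 - 42)/(45 - 31) ≡ 70/14 mod 73. 14⁻¹ ≡ 47 (mod 73), so λ ≡ 5.
  x = λ² - 31 - 45 = 25 - 76 ≡ 22; y = λ·(31 - 22) - 42 ≡ 3. → (22, 3)
4P: (22, 3) + (45, 39). λ = (39 - 3)/(45 - 22) ≡ 36/23 mod 73. 23⁻¹ ≡ 54 (mod 73), so λ ≡ 46.
  x = λ² - 22 - 45 = 2116 - 67 ≡ 5; y = λ·(22 - 5) - 3 ≡ 49. → (5, 49)
4P = (5, 49).
Next 3Q:
Repeated addition: build up to 3Q.
2Q: tangent at (72, 56): λ = (3·72² + 39)/(2·56) ≡ 42/39. 39⁻¹ ≡ 15 (mod 73), so λ ≡ 42·15 ≡ 46.
  x = λ² - 72 - 72 = 2116 - 144 ≡ 1; y = λ·(72 - 1) - 56 ≡ 71. → (1, 71)
3Q: (1, 71) + (72, 56). λ = (56 - 71)/(72 - 1) ≡ 58/71 mod 73. 71⁻¹ ≡ 36 (mod 73), so λ ≡ 44.
  x = λ² - 1 - 72 = 1936 - 73 ≡ 38; y = λ·(1 - 38) - 71 ≡ 53. → (38, 53)
3Q = (38, 53).
Finally 4P + 3Q:
(5, 49) + (38, 53). λ = (53 - 49)/(38 - 5) ≡ 4/33 mod 73. 33⁻¹ ≡ 31 (mod 73) since 33·31 = 1023 ≡ 1, so λ ≡ 51.
  x = λ² - 5 - 38 = 2601 - 43 ≡ 3; y = λ·(5 - 3) - 49 ≡ 53. → (3, 53)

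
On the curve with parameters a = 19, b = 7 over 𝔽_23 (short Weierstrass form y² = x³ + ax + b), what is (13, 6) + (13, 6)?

tangent at (13, 6): λ = (3·13² + 19)/(2·6) ≡ 20/12. 12⁻¹ ≡ 2 (mod 23) since 12·2 = 24 ≡ 1, so λ ≡ 20·2 ≡ 17.
  x = λ² - 13 - 13 = 289 - 26 ≡ 10; y = λ·(13 - 10) - 6 ≡ 22. → (10, 22)

(10, 22)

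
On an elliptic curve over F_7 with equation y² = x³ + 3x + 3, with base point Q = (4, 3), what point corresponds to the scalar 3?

(1, 0)

Repeated addition: build up to 3Q.
2Q: tangent at (4, 3): λ = (3·4² + 3)/(2·3) ≡ 2/6. 6⁻¹ ≡ 6 (mod 7) since 6·6 = 36 ≡ 1, so λ ≡ 2·6 ≡ 5.
  x = λ² - 4 - 4 = 25 - 8 ≡ 3; y = λ·(4 - 3) - 3 ≡ 2. → (3, 2)
3Q: (3, 2) + (4, 3). λ = (3 - 2)/(4 - 3) ≡ 1/1 mod 7. 1⁻¹ ≡ 1 (mod 7) since 1·1 = 1 ≡ 1, so λ ≡ 1.
  x = λ² - 3 - 4 = 1 - 7 ≡ 1; y = λ·(3 - 1) - 2 ≡ 0. → (1, 0)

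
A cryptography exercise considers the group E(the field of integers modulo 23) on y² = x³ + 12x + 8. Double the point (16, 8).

tangent at (16, 8): λ = (3·16² + 12)/(2·8) ≡ 21/16. 16⁻¹ ≡ 13 (mod 23), so λ ≡ 21·13 ≡ 20.
  x = λ² - 16 - 16 = 400 - 32 ≡ 0; y = λ·(16 - 0) - 8 ≡ 13. → (0, 13)

(0, 13)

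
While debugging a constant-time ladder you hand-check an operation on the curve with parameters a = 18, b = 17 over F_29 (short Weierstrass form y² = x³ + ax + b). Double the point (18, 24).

(21, 12)

tangent at (18, 24): λ = (3·18² + 18)/(2·24) ≡ 4/19. 19⁻¹ ≡ 26 (mod 29) since 19·26 = 494 ≡ 1, so λ ≡ 4·26 ≡ 17.
  x = λ² - 18 - 18 = 289 - 36 ≡ 21; y = λ·(18 - 21) - 24 ≡ 12. → (21, 12)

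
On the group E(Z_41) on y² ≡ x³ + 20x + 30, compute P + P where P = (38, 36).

(8, 28)

tangent at (38, 36): λ = (3·38² + 20)/(2·36) ≡ 6/31. 31⁻¹ ≡ 4 (mod 41), so λ ≡ 6·4 ≡ 24.
  x = λ² - 38 - 38 = 576 - 76 ≡ 8; y = λ·(38 - 8) - 36 ≡ 28. → (8, 28)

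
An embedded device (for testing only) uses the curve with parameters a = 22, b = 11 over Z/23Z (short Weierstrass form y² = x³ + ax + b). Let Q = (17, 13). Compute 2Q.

(14, 2)

tangent at (17, 13): λ = (3·17² + 22)/(2·13) ≡ 15/3. 3⁻¹ ≡ 8 (mod 23), so λ ≡ 15·8 ≡ 5.
  x = λ² - 17 - 17 = 25 - 34 ≡ 14; y = λ·(17 - 14) - 13 ≡ 2. → (14, 2)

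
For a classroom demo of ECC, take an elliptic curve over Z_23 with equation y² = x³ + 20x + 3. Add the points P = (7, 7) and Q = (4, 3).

(7, 7) + (4, 3). λ = (3 - 7)/(4 - 7) ≡ 19/20 mod 23. 20⁻¹ ≡ 15 (mod 23), so λ ≡ 9.
  x = λ² - 7 - 4 = 81 - 11 ≡ 1; y = λ·(7 - 1) - 7 ≡ 1. → (1, 1)

(1, 1)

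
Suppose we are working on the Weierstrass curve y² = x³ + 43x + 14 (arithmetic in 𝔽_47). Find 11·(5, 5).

(0, 22)

Write Q = (5, 5).
Repeated addition: build up to 11Q.
2Q: tangent at (5, 5): λ = (3·5² + 43)/(2·5) ≡ 24/10. 10⁻¹ ≡ 33 (mod 47), so λ ≡ 24·33 ≡ 40.
  x = λ² - 5 - 5 = 1600 - 10 ≡ 39; y = λ·(5 - 39) - 5 ≡ 45. → (39, 45)
3Q: (39, 45) + (5, 5). λ = (5 - 45)/(5 - 39) ≡ 7/13 mod 47. 13⁻¹ ≡ 29 (mod 47), so λ ≡ 15.
  x = λ² - 39 - 5 = 225 - 44 ≡ 40; y = λ·(39 - 40) - 45 ≡ 34. → (40, 34)
4Q: (40, 34) + (5, 5). λ = (5 - 34)/(5 - 40) ≡ 18/12 mod 47. 12⁻¹ ≡ 4 (mod 47), so λ ≡ 25.
  x = λ² - 40 - 5 = 625 - 45 ≡ 16; y = λ·(40 - 16) - 34 ≡ 2. → (16, 2)
5Q: (16, 2) + (5, 5). λ = (5 - 2)/(5 - 16) ≡ 3/36 mod 47. 36⁻¹ ≡ 17 (mod 47) since 36·17 = 612 ≡ 1, so λ ≡ 4.
  x = λ² - 16 - 5 = 16 - 21 ≡ 42; y = λ·(16 - 42) - 2 ≡ 35. → (42, 35)
6Q: (42, 35) + (5, 5). λ = (5 - 35)/(5 - 42) ≡ 17/10 mod 47. 10⁻¹ ≡ 33 (mod 47) since 10·33 = 330 ≡ 1, so λ ≡ 44.
  x = λ² - 42 - 5 = 1936 - 47 ≡ 9; y = λ·(42 - 9) - 35 ≡ 7. → (9, 7)
7Q: (9, 7) + (5, 5). λ = (5 - 7)/(5 - 9) ≡ 45/43 mod 47. 43⁻¹ ≡ 35 (mod 47) since 43·35 = 1505 ≡ 1, so λ ≡ 24.
  x = λ² - 9 - 5 = 576 - 14 ≡ 45; y = λ·(9 - 45) - 7 ≡ 22. → (45, 22)
8Q: (45, 22) + (5, 5). λ = (5 - 22)/(5 - 45) ≡ 30/7 mod 47. 7⁻¹ ≡ 27 (mod 47), so λ ≡ 11.
  x = λ² - 45 - 5 = 121 - 50 ≡ 24; y = λ·(45 - 24) - 22 ≡ 21. → (24, 21)
9Q: (24, 21) + (5, 5). λ = (5 - 21)/(5 - 24) ≡ 31/28 mod 47. 28⁻¹ ≡ 42 (mod 47), so λ ≡ 33.
  x = λ² - 24 - 5 = 1089 - 29 ≡ 26; y = λ·(24 - 26) - 21 ≡ 7. → (26, 7)
10Q: (26, 7) + (5, 5). λ = (5 - 7)/(5 - 26) ≡ 45/26 mod 47. 26⁻¹ ≡ 38 (mod 47), so λ ≡ 18.
  x = λ² - 26 - 5 = 324 - 31 ≡ 11; y = λ·(26 - 11) - 7 ≡ 28. → (11, 28)
11Q: (11, 28) + (5, 5). λ = (5 - 28)/(5 - 11) ≡ 24/41 mod 47. 41⁻¹ ≡ 39 (mod 47) since 41·39 = 1599 ≡ 1, so λ ≡ 43.
  x = λ² - 11 - 5 = 1849 - 16 ≡ 0; y = λ·(11 - 0) - 28 ≡ 22. → (0, 22)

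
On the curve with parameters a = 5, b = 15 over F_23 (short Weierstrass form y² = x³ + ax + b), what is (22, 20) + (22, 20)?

(14, 0)

tangent at (22, 20): λ = (3·22² + 5)/(2·20) ≡ 8/17. 17⁻¹ ≡ 19 (mod 23), so λ ≡ 8·19 ≡ 14.
  x = λ² - 22 - 22 = 196 - 44 ≡ 14; y = λ·(22 - 14) - 20 ≡ 0. → (14, 0)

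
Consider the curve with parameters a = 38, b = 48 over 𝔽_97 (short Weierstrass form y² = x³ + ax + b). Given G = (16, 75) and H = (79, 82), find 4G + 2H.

First 4G:
Repeated addition: build up to 4G.
2G: tangent at (16, 75): λ = (3·16² + 38)/(2·75) ≡ 30/53. 53⁻¹ ≡ 11 (mod 97), so λ ≡ 30·11 ≡ 39.
  x = λ² - 16 - 16 = 1521 - 32 ≡ 34; y = λ·(16 - 34) - 75 ≡ 96. → (34, 96)
3G: (34, 96) + (16, 75). λ = (75 - 96)/(16 - 34) ≡ 76/79 mod 97. 79⁻¹ ≡ 70 (mod 97), so λ ≡ 82.
  x = λ² - 34 - 16 = 6724 - 50 ≡ 78; y = λ·(34 - 78) - 96 ≡ 79. → (78, 79)
4G: (78, 79) + (16, 75). λ = (75 - 79)/(16 - 78) ≡ 93/35 mod 97. 35⁻¹ ≡ 61 (mod 97) since 35·61 = 2135 ≡ 1, so λ ≡ 47.
  x = λ² - 78 - 16 = 2209 - 94 ≡ 78; y = λ·(78 - 78) - 79 ≡ 18. → (78, 18)
4G = (78, 18).
Next 2H:
Repeated addition: build up to 2H.
2H: tangent at (79, 82): λ = (3·79² + 38)/(2·82) ≡ 40/67. 67⁻¹ ≡ 42 (mod 97), so λ ≡ 40·42 ≡ 31.
  x = λ² - 79 - 79 = 961 - 158 ≡ 27; y = λ·(79 - 27) - 82 ≡ 75. → (27, 75)
2H = (27, 75).
Finally 4G + 2H:
(78, 18) + (27, 75). λ = (75 - 18)/(27 - 78) ≡ 57/46 mod 97. 46⁻¹ ≡ 19 (mod 97) since 46·19 = 874 ≡ 1, so λ ≡ 16.
  x = λ² - 78 - 27 = 256 - 105 ≡ 54; y = λ·(78 - 54) - 18 ≡ 75. → (54, 75)

(54, 75)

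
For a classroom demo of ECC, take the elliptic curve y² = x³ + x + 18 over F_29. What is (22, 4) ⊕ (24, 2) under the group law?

(22, 4) + (24, 2). λ = (2 - 4)/(24 - 22) ≡ 27/2 mod 29. 2⁻¹ ≡ 15 (mod 29), so λ ≡ 28.
  x = λ² - 22 - 24 = 784 - 46 ≡ 13; y = λ·(22 - 13) - 4 ≡ 16. → (13, 16)

(13, 16)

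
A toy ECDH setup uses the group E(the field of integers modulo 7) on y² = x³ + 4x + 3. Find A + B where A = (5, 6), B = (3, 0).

(5, 6) + (3, 0). λ = (0 - 6)/(3 - 5) ≡ 1/5 mod 7. 5⁻¹ ≡ 3 (mod 7), so λ ≡ 3.
  x = λ² - 5 - 3 = 9 - 8 ≡ 1; y = λ·(5 - 1) - 6 ≡ 6. → (1, 6)

(1, 6)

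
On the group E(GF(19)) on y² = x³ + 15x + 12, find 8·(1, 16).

Write P = (1, 16).
Repeated addition: build up to 8P.
2P: tangent at (1, 16): λ = (3·1² + 15)/(2·16) ≡ 18/13. 13⁻¹ ≡ 3 (mod 19) since 13·3 = 39 ≡ 1, so λ ≡ 18·3 ≡ 16.
  x = λ² - 1 - 1 = 256 - 2 ≡ 7; y = λ·(1 - 7) - 16 ≡ 2. → (7, 2)
3P: (7, 2) + (1, 16). λ = (16 - 2)/(1 - 7) ≡ 14/13 mod 19. 13⁻¹ ≡ 3 (mod 19), so λ ≡ 4.
  x = λ² - 7 - 1 = 16 - 8 ≡ 8; y = λ·(7 - 8) - 2 ≡ 13. → (8, 13)
4P: (8, 13) + (1, 16). λ = (16 - 13)/(1 - 8) ≡ 3/12 mod 19. 12⁻¹ ≡ 8 (mod 19) since 12·8 = 96 ≡ 1, so λ ≡ 5.
  x = λ² - 8 - 1 = 25 - 9 ≡ 16; y = λ·(8 - 16) - 13 ≡ 4. → (16, 4)
5P: (16, 4) + (1, 16). λ = (16 - 4)/(1 - 16) ≡ 12/4 mod 19. 4⁻¹ ≡ 5 (mod 19), so λ ≡ 3.
  x = λ² - 16 - 1 = 9 - 17 ≡ 11; y = λ·(16 - 11) - 4 ≡ 11. → (11, 11)
6P: (11, 11) + (1, 16). λ = (16 - 11)/(1 - 11) ≡ 5/9 mod 19. 9⁻¹ ≡ 17 (mod 19), so λ ≡ 9.
  x = λ² - 11 - 1 = 81 - 12 ≡ 12; y = λ·(11 - 12) - 11 ≡ 18. → (12, 18)
7P: (12, 18) + (1, 16). λ = (16 - 18)/(1 - 12) ≡ 17/8 mod 19. 8⁻¹ ≡ 12 (mod 19), so λ ≡ 14.
  x = λ² - 12 - 1 = 196 - 13 ≡ 12; y = λ·(12 - 12) - 18 ≡ 1. → (12, 1)
8P: (12, 1) + (1, 16). λ = (16 - 1)/(1 - 12) ≡ 15/8 mod 19. 8⁻¹ ≡ 12 (mod 19), so λ ≡ 9.
  x = λ² - 12 - 1 = 81 - 13 ≡ 11; y = λ·(12 - 11) - 1 ≡ 8. → (11, 8)

(11, 8)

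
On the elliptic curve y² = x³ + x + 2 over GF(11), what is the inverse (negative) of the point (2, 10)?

(2, 1)

-(2, 10) = (2, -10 mod 11) = (2, 1).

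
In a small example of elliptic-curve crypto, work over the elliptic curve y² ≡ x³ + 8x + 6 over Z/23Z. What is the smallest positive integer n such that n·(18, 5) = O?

2P: tangent at (18, 5): λ = (3·18² + 8)/(2·5) ≡ 14/10. 10⁻¹ ≡ 7 (mod 23), so λ ≡ 14·7 ≡ 6.
  x = λ² - 18 - 18 = 36 - 36 ≡ 0; y = λ·(18 - 0) - 5 ≡ 11. → (0, 11)
3P: (0, 11) + (18, 5). λ = (5 - 11)/(18 - 0) ≡ 17/18 mod 23. 18⁻¹ ≡ 9 (mod 23), so λ ≡ 15.
  x = λ² - 0 - 18 = 225 - 18 ≡ 0; y = λ·(0 - 0) - 11 ≡ 12. → (0, 12)
4P: (0, 12) + (18, 5). λ = (5 - 12)/(18 - 0) ≡ 16/18 mod 23. 18⁻¹ ≡ 9 (mod 23) since 18·9 = 162 ≡ 1, so λ ≡ 6.
  x = λ² - 0 - 18 = 36 - 18 ≡ 18; y = λ·(0 - 18) - 12 ≡ 18. → (18, 18)
5P: (18, 18) + (18, 5): same x and y₁ ≡ -y₂, so the sum is O.
5P = O, so the order is 5.

5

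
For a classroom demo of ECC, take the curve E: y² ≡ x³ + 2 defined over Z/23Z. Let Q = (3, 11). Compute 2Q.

(10, 17)

tangent at (3, 11): λ = (3·3² + 0)/(2·11) ≡ 4/22. 22⁻¹ ≡ 22 (mod 23), so λ ≡ 4·22 ≡ 19.
  x = λ² - 3 - 3 = 361 - 6 ≡ 10; y = λ·(3 - 10) - 11 ≡ 17. → (10, 17)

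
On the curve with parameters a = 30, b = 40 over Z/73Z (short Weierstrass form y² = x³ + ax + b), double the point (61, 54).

(61, 19)

tangent at (61, 54): λ = (3·61² + 30)/(2·54) ≡ 24/35. 35⁻¹ ≡ 48 (mod 73) since 35·48 = 1680 ≡ 1, so λ ≡ 24·48 ≡ 57.
  x = λ² - 61 - 61 = 3249 - 122 ≡ 61; y = λ·(61 - 61) - 54 ≡ 19. → (61, 19)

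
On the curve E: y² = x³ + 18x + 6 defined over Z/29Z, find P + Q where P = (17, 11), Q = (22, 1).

(23, 1)

(17, 11) + (22, 1). λ = (1 - 11)/(22 - 17) ≡ 19/5 mod 29. 5⁻¹ ≡ 6 (mod 29), so λ ≡ 27.
  x = λ² - 17 - 22 = 729 - 39 ≡ 23; y = λ·(17 - 23) - 11 ≡ 1. → (23, 1)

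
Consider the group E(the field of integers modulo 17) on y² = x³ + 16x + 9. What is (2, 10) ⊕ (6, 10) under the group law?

(2, 10) + (6, 10). λ = (10 - 10)/(6 - 2) ≡ 0/4 mod 17. 4⁻¹ ≡ 13 (mod 17) since 4·13 = 52 ≡ 1, so λ ≡ 0.
  x = λ² - 2 - 6 = 0 - 8 ≡ 9; y = λ·(2 - 9) - 10 ≡ 7. → (9, 7)

(9, 7)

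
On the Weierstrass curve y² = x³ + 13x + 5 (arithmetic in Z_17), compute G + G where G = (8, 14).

(10, 9)

tangent at (8, 14): λ = (3·8² + 13)/(2·14) ≡ 1/11. 11⁻¹ ≡ 14 (mod 17), so λ ≡ 1·14 ≡ 14.
  x = λ² - 8 - 8 = 196 - 16 ≡ 10; y = λ·(8 - 10) - 14 ≡ 9. → (10, 9)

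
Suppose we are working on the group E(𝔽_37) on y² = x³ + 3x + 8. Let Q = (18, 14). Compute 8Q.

Double-and-add on 8 = (1000)₂. Start with Q = (18, 14) for the leading 1-bit.
double: tangent at (18, 14): λ = (3·18² + 3)/(2·14) ≡ 13/28. 28⁻¹ ≡ 4 (mod 37) since 28·4 = 112 ≡ 1, so λ ≡ 13·4 ≡ 15.
  x = λ² - 18 - 18 = 225 - 36 ≡ 4; y = λ·(18 - 4) - 14 ≡ 11. → (4, 11)
double: tangent at (4, 11): λ = (3·4² + 3)/(2·11) ≡ 14/22. 22⁻¹ ≡ 32 (mod 37), so λ ≡ 14·32 ≡ 4.
  x = λ² - 4 - 4 = 16 - 8 ≡ 8; y = λ·(4 - 8) - 11 ≡ 10. → (8, 10)
double: tangent at (8, 10): λ = (3·8² + 3)/(2·10) ≡ 10/20. 20⁻¹ ≡ 13 (mod 37) since 20·13 = 260 ≡ 1, so λ ≡ 10·13 ≡ 19.
  x = λ² - 8 - 8 = 361 - 16 ≡ 12; y = λ·(8 - 12) - 10 ≡ 25. → (12, 25)

(12, 25)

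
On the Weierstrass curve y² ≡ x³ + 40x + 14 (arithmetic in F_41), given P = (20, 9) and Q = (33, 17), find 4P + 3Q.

(31, 7)

First 4P:
Double-and-add on 4 = (100)₂. Start with P = (20, 9) for the leading 1-bit.
double: tangent at (20, 9): λ = (3·20² + 40)/(2·9) ≡ 10/18. 18⁻¹ ≡ 16 (mod 41), so λ ≡ 10·16 ≡ 37.
  x = λ² - 20 - 20 = 1369 - 40 ≡ 17; y = λ·(20 - 17) - 9 ≡ 20. → (17, 20)
double: tangent at (17, 20): λ = (3·17² + 40)/(2·20) ≡ 5/40. 40⁻¹ ≡ 40 (mod 41), so λ ≡ 5·40 ≡ 36.
  x = λ² - 17 - 17 = 1296 - 34 ≡ 32; y = λ·(17 - 32) - 20 ≡ 14. → (32, 14)
4P = (32, 14).
Next 3Q:
Repeated addition: build up to 3Q.
2Q: tangent at (33, 17): λ = (3·33² + 40)/(2·17) ≡ 27/34. 34⁻¹ ≡ 35 (mod 41), so λ ≡ 27·35 ≡ 2.
  x = λ² - 33 - 33 = 4 - 66 ≡ 20; y = λ·(33 - 20) - 17 ≡ 9. → (20, 9)
3Q: (20, 9) + (33, 17). λ = (17 - 9)/(33 - 20) ≡ 8/13 mod 41. 13⁻¹ ≡ 19 (mod 41) since 13·19 = 247 ≡ 1, so λ ≡ 29.
  x = λ² - 20 - 33 = 841 - 53 ≡ 9; y = λ·(20 - 9) - 9 ≡ 23. → (9, 23)
3Q = (9, 23).
Finally 4P + 3Q:
(32, 14) + (9, 23). λ = (23 - 14)/(9 - 32) ≡ 9/18 mod 41. 18⁻¹ ≡ 16 (mod 41) since 18·16 = 288 ≡ 1, so λ ≡ 21.
  x = λ² - 32 - 9 = 441 - 41 ≡ 31; y = λ·(32 - 31) - 14 ≡ 7. → (31, 7)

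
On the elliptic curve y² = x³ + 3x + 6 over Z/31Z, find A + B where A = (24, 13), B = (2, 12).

(24, 13) + (2, 12). λ = (12 - 13)/(2 - 24) ≡ 30/9 mod 31. 9⁻¹ ≡ 7 (mod 31) since 9·7 = 63 ≡ 1, so λ ≡ 24.
  x = λ² - 24 - 2 = 576 - 26 ≡ 23; y = λ·(24 - 23) - 13 ≡ 11. → (23, 11)

(23, 11)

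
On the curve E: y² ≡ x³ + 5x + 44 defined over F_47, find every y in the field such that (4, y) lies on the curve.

9, 38

x³ + 5x + 44 = 128 ≡ 34 (mod 47).
Square roots of 34 mod 47: 9 and 38 (since 9² = 81 ≡ 34).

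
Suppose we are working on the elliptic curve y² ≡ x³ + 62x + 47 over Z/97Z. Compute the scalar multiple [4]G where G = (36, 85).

Repeated addition: build up to 4G.
2G: tangent at (36, 85): λ = (3·36² + 62)/(2·85) ≡ 70/73. 73⁻¹ ≡ 4 (mod 97), so λ ≡ 70·4 ≡ 86.
  x = λ² - 36 - 36 = 7396 - 72 ≡ 49; y = λ·(36 - 49) - 85 ≡ 58. → (49, 58)
3G: (49, 58) + (36, 85). λ = (85 - 58)/(36 - 49) ≡ 27/84 mod 97. 84⁻¹ ≡ 82 (mod 97), so λ ≡ 80.
  x = λ² - 49 - 36 = 6400 - 85 ≡ 10; y = λ·(49 - 10) - 58 ≡ 55. → (10, 55)
4G: (10, 55) + (36, 85). λ = (85 - 55)/(36 - 10) ≡ 30/26 mod 97. 26⁻¹ ≡ 56 (mod 97) since 26·56 = 1456 ≡ 1, so λ ≡ 31.
  x = λ² - 10 - 36 = 961 - 46 ≡ 42; y = λ·(10 - 42) - 55 ≡ 20. → (42, 20)

(42, 20)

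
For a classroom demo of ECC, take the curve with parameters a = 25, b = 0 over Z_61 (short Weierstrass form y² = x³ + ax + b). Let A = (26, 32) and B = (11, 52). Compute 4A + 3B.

(26, 29)

First 4A:
Repeated addition: build up to 4A.
2A: tangent at (26, 32): λ = (3·26² + 25)/(2·32) ≡ 40/3. 3⁻¹ ≡ 41 (mod 61), so λ ≡ 40·41 ≡ 54.
  x = λ² - 26 - 26 = 2916 - 52 ≡ 58; y = λ·(26 - 58) - 32 ≡ 9. → (58, 9)
3A: (58, 9) + (26, 32). λ = (32 - 9)/(26 - 58) ≡ 23/29 mod 61. 29⁻¹ ≡ 40 (mod 61) since 29·40 = 1160 ≡ 1, so λ ≡ 5.
  x = λ² - 58 - 26 = 25 - 84 ≡ 2; y = λ·(58 - 2) - 9 ≡ 27. → (2, 27)
4A: (2, 27) + (26, 32). λ = (32 - 27)/(26 - 2) ≡ 5/24 mod 61. 24⁻¹ ≡ 28 (mod 61), so λ ≡ 18.
  x = λ² - 2 - 26 = 324 - 28 ≡ 52; y = λ·(2 - 52) - 27 ≡ 49. → (52, 49)
4A = (52, 49).
Next 3B:
Repeated addition: build up to 3B.
2B: tangent at (11, 52): λ = (3·11² + 25)/(2·52) ≡ 22/43. 43⁻¹ ≡ 44 (mod 61), so λ ≡ 22·44 ≡ 53.
  x = λ² - 11 - 11 = 2809 - 22 ≡ 42; y = λ·(11 - 42) - 52 ≡ 13. → (42, 13)
3B: (42, 13) + (11, 52). λ = (52 - 13)/(11 - 42) ≡ 39/30 mod 61. 30⁻¹ ≡ 59 (mod 61), so λ ≡ 44.
  x = λ² - 42 - 11 = 1936 - 53 ≡ 53; y = λ·(42 - 53) - 13 ≡ 52. → (53, 52)
3B = (53, 52).
Finally 4A + 3B:
(52, 49) + (53, 52). λ = (52 - 49)/(53 - 52) ≡ 3/1 mod 61. 1⁻¹ ≡ 1 (mod 61) since 1·1 = 1 ≡ 1, so λ ≡ 3.
  x = λ² - 52 - 53 = 9 - 105 ≡ 26; y = λ·(52 - 26) - 49 ≡ 29. → (26, 29)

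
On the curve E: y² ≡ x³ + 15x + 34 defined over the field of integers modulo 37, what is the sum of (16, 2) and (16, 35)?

The two points share x = 16 and their y-coordinates satisfy 2 + 35 ≡ 0 (mod 37), so they are inverses. Their sum is O.

O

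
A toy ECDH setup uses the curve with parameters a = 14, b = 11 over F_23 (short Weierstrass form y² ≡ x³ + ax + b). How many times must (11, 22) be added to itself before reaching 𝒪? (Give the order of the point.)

2P: tangent at (11, 22): λ = (3·11² + 14)/(2·22) ≡ 9/21. 21⁻¹ ≡ 11 (mod 23) since 21·11 = 231 ≡ 1, so λ ≡ 9·11 ≡ 7.
  x = λ² - 11 - 11 = 49 - 22 ≡ 4; y = λ·(11 - 4) - 22 ≡ 4. → (4, 4)
3P: (4, 4) + (11, 22). λ = (22 - 4)/(11 - 4) ≡ 18/7 mod 23. 7⁻¹ ≡ 10 (mod 23), so λ ≡ 19.
  x = λ² - 4 - 11 = 361 - 15 ≡ 1; y = λ·(4 - 1) - 4 ≡ 7. → (1, 7)
4P: (1, 7) + (11, 22). λ = (22 - 7)/(11 - 1) ≡ 15/10 mod 23. 10⁻¹ ≡ 7 (mod 23), so λ ≡ 13.
  x = λ² - 1 - 11 = 169 - 12 ≡ 19; y = λ·(1 - 19) - 7 ≡ 12. → (19, 12)
5P: (19, 12) + (11, 22). λ = (22 - 12)/(11 - 19) ≡ 10/15 mod 23. 15⁻¹ ≡ 20 (mod 23), so λ ≡ 16.
  x = λ² - 19 - 11 = 256 - 30 ≡ 19; y = λ·(19 - 19) - 12 ≡ 11. → (19, 11)
6P: (19, 11) + (11, 22). λ = (22 - 11)/(11 - 19) ≡ 11/15 mod 23. 15⁻¹ ≡ 20 (mod 23) since 15·20 = 300 ≡ 1, so λ ≡ 13.
  x = λ² - 19 - 11 = 169 - 30 ≡ 1; y = λ·(19 - 1) - 11 ≡ 16. → (1, 16)
7P: (1, 16) + (11, 22). λ = (22 - 16)/(11 - 1) ≡ 6/10 mod 23. 10⁻¹ ≡ 7 (mod 23), so λ ≡ 19.
  x = λ² - 1 - 11 = 361 - 12 ≡ 4; y = λ·(1 - 4) - 16 ≡ 19. → (4, 19)
8P: (4, 19) + (11, 22). λ = (22 - 19)/(11 - 4) ≡ 3/7 mod 23. 7⁻¹ ≡ 10 (mod 23), so λ ≡ 7.
  x = λ² - 4 - 11 = 49 - 15 ≡ 11; y = λ·(4 - 11) - 19 ≡ 1. → (11, 1)
9P: (11, 1) + (11, 22): same x and y₁ ≡ -y₂, so the sum is 𝒪.
9P = 𝒪, so the order is 9.

9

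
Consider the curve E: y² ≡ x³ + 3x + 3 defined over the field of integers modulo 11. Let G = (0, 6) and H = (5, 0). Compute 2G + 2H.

First 2G:
Repeated addition: build up to 2G.
2G: tangent at (0, 6): λ = (3·0² + 3)/(2·6) ≡ 3/1. 1⁻¹ ≡ 1 (mod 11), so λ ≡ 3·1 ≡ 3.
  x = λ² - 0 - 0 = 9 - 0 ≡ 9; y = λ·(0 - 9) - 6 ≡ 0. → (9, 0)
2G = (9, 0).
Next 2H:
Repeated addition: build up to 2H.
2H: (5, 0) + (5, 0): same x and y₁ ≡ -y₂, so the sum is O.
2H = O.
Finally 2G + 2H:
(9, 0) + O = (9, 0) (identity).

(9, 0)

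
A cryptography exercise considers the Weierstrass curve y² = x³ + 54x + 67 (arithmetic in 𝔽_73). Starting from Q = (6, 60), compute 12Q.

Repeated addition: build up to 12Q.
2Q: tangent at (6, 60): λ = (3·6² + 54)/(2·60) ≡ 16/47. 47⁻¹ ≡ 14 (mod 73), so λ ≡ 16·14 ≡ 5.
  x = λ² - 6 - 6 = 25 - 12 ≡ 13; y = λ·(6 - 13) - 60 ≡ 51. → (13, 51)
3Q: (13, 51) + (6, 60). λ = (60 - 51)/(6 - 13) ≡ 9/66 mod 73. 66⁻¹ ≡ 52 (mod 73) since 66·52 = 3432 ≡ 1, so λ ≡ 30.
  x = λ² - 13 - 6 = 900 - 19 ≡ 5; y = λ·(13 - 5) - 51 ≡ 43. → (5, 43)
4Q: (5, 43) + (6, 60). λ = (60 - 43)/(6 - 5) ≡ 17/1 mod 73. 1⁻¹ ≡ 1 (mod 73), so λ ≡ 17.
  x = λ² - 5 - 6 = 289 - 11 ≡ 59; y = λ·(5 - 59) - 43 ≡ 61. → (59, 61)
5Q: (59, 61) + (6, 60). λ = (60 - 61)/(6 - 59) ≡ 72/20 mod 73. 20⁻¹ ≡ 11 (mod 73), so λ ≡ 62.
  x = λ² - 59 - 6 = 3844 - 65 ≡ 56; y = λ·(59 - 56) - 61 ≡ 52. → (56, 52)
6Q: (56, 52) + (6, 60). λ = (60 - 52)/(6 - 56) ≡ 8/23 mod 73. 23⁻¹ ≡ 54 (mod 73), so λ ≡ 67.
  x = λ² - 56 - 6 = 4489 - 62 ≡ 47; y = λ·(56 - 47) - 52 ≡ 40. → (47, 40)
7Q: (47, 40) + (6, 60). λ = (60 - 40)/(6 - 47) ≡ 20/32 mod 73. 32⁻¹ ≡ 16 (mod 73), so λ ≡ 28.
  x = λ² - 47 - 6 = 784 - 53 ≡ 1; y = λ·(47 - 1) - 40 ≡ 7. → (1, 7)
8Q: (1, 7) + (6, 60). λ = (60 - 7)/(6 - 1) ≡ 53/5 mod 73. 5⁻¹ ≡ 44 (mod 73), so λ ≡ 69.
  x = λ² - 1 - 6 = 4761 - 7 ≡ 9; y = λ·(1 - 9) - 7 ≡ 25. → (9, 25)
9Q: (9, 25) + (6, 60). λ = (60 - 25)/(6 - 9) ≡ 35/70 mod 73. 70⁻¹ ≡ 24 (mod 73), so λ ≡ 37.
  x = λ² - 9 - 6 = 1369 - 15 ≡ 40; y = λ·(9 - 40) - 25 ≡ 69. → (40, 69)
10Q: (40, 69) + (6, 60). λ = (60 - 69)/(6 - 40) ≡ 64/39 mod 73. 39⁻¹ ≡ 15 (mod 73), so λ ≡ 11.
  x = λ² - 40 - 6 = 121 - 46 ≡ 2; y = λ·(40 - 2) - 69 ≡ 57. → (2, 57)
11Q: (2, 57) + (6, 60). λ = (60 - 57)/(6 - 2) ≡ 3/4 mod 73. 4⁻¹ ≡ 55 (mod 73) since 4·55 = 220 ≡ 1, so λ ≡ 19.
  x = λ² - 2 - 6 = 361 - 8 ≡ 61; y = λ·(2 - 61) - 57 ≡ 63. → (61, 63)
12Q: (61, 63) + (6, 60). λ = (60 - 63)/(6 - 61) ≡ 70/18 mod 73. 18⁻¹ ≡ 69 (mod 73), so λ ≡ 12.
  x = λ² - 61 - 6 = 144 - 67 ≡ 4; y = λ·(61 - 4) - 63 ≡ 37. → (4, 37)

(4, 37)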